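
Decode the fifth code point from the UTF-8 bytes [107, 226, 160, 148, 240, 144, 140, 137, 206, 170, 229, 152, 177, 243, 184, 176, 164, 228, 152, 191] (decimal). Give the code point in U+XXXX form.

U+5631

Offset 0: leading byte 0x6B = 01101011 → 1-byte char #1 = 6B.
Offset 1: leading byte 0xE2 = 11100010 → 3-byte char #2 = E2 A0 94.
Offset 4: leading byte 0xF0 = 11110000 → 4-byte char #3 = F0 90 8C 89.
Offset 8: leading byte 0xCE = 11001110 → 2-byte char #4 = CE AA.
Offset 10: leading byte 0xE5 = 11100101 → 3-byte char #5 = E5 98 B1.
Leading byte 0xE5 = 11100101 matches 1110xxxx → 3-byte sequence.
Byte 1: 0xE5 = 11100101, payload 0101 (4 bits).
Byte 2: 0x98 = 10011000 (10xxxxxx ✓), payload 011000.
Byte 3: 0xB1 = 10110001 (10xxxxxx ✓), payload 110001.
Concatenate: 0101011000110001 = 0x5631 (16 bits → U+5631).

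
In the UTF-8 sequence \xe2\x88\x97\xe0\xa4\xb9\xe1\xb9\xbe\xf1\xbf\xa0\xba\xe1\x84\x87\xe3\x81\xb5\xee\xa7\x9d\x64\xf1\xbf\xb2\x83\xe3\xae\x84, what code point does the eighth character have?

U+0064

Offset 0: leading byte 0xE2 = 11100010 → 3-byte char #1 = E2 88 97.
Offset 3: leading byte 0xE0 = 11100000 → 3-byte char #2 = E0 A4 B9.
Offset 6: leading byte 0xE1 = 11100001 → 3-byte char #3 = E1 B9 BE.
Offset 9: leading byte 0xF1 = 11110001 → 4-byte char #4 = F1 BF A0 BA.
Offset 13: leading byte 0xE1 = 11100001 → 3-byte char #5 = E1 84 87.
Offset 16: leading byte 0xE3 = 11100011 → 3-byte char #6 = E3 81 B5.
Offset 19: leading byte 0xEE = 11101110 → 3-byte char #7 = EE A7 9D.
Offset 22: leading byte 0x64 = 01100100 → 1-byte char #8 = 64.
Leading byte 0x64 = 01100100 matches 0xxxxxxx → 1-byte sequence.
Byte 1: 0x64 = 01100100, payload 1100100 (7 bits).
Concatenate: 1100100 = 0x64 (7 bits → U+0064).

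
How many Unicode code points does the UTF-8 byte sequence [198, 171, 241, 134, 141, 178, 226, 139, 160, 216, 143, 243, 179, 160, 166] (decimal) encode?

5

Byte at offset 0: 0xC6 = 11000110 → 2-byte char (#1). Advance 2.
Byte at offset 2: 0xF1 = 11110001 → 4-byte char (#2). Advance 4.
Byte at offset 6: 0xE2 = 11100010 → 3-byte char (#3). Advance 3.
Byte at offset 9: 0xD8 = 11011000 → 2-byte char (#4). Advance 2.
Byte at offset 11: 0xF3 = 11110011 → 4-byte char (#5). Advance 4.
Reached end at offset 15 after 5 code points.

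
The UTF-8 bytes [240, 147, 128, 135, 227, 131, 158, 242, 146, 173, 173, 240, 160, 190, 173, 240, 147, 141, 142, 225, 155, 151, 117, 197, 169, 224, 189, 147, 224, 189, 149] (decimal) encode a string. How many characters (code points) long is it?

Byte at offset 0: 0xF0 = 11110000 → 4-byte char (#1). Advance 4.
Byte at offset 4: 0xE3 = 11100011 → 3-byte char (#2). Advance 3.
Byte at offset 7: 0xF2 = 11110010 → 4-byte char (#3). Advance 4.
Byte at offset 11: 0xF0 = 11110000 → 4-byte char (#4). Advance 4.
Byte at offset 15: 0xF0 = 11110000 → 4-byte char (#5). Advance 4.
Byte at offset 19: 0xE1 = 11100001 → 3-byte char (#6). Advance 3.
Byte at offset 22: 0x75 = 01110101 → 1-byte char (#7). Advance 1.
Byte at offset 23: 0xC5 = 11000101 → 2-byte char (#8). Advance 2.
Byte at offset 25: 0xE0 = 11100000 → 3-byte char (#9). Advance 3.
Byte at offset 28: 0xE0 = 11100000 → 3-byte char (#10). Advance 3.
Reached end at offset 31 after 10 code points.

10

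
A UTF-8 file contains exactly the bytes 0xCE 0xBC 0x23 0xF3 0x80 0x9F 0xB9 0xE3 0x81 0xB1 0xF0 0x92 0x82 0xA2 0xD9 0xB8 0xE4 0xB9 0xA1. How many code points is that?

Byte at offset 0: 0xCE = 11001110 → 2-byte char (#1). Advance 2.
Byte at offset 2: 0x23 = 00100011 → 1-byte char (#2). Advance 1.
Byte at offset 3: 0xF3 = 11110011 → 4-byte char (#3). Advance 4.
Byte at offset 7: 0xE3 = 11100011 → 3-byte char (#4). Advance 3.
Byte at offset 10: 0xF0 = 11110000 → 4-byte char (#5). Advance 4.
Byte at offset 14: 0xD9 = 11011001 → 2-byte char (#6). Advance 2.
Byte at offset 16: 0xE4 = 11100100 → 3-byte char (#7). Advance 3.
Reached end at offset 19 after 7 code points.

7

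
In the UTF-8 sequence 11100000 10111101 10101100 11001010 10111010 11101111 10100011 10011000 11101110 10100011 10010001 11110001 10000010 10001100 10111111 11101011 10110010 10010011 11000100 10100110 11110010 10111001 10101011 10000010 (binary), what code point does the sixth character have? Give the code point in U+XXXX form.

U+BC93

Offset 0: leading byte 0xE0 = 11100000 → 3-byte char #1 = E0 BD AC.
Offset 3: leading byte 0xCA = 11001010 → 2-byte char #2 = CA BA.
Offset 5: leading byte 0xEF = 11101111 → 3-byte char #3 = EF A3 98.
Offset 8: leading byte 0xEE = 11101110 → 3-byte char #4 = EE A3 91.
Offset 11: leading byte 0xF1 = 11110001 → 4-byte char #5 = F1 82 8C BF.
Offset 15: leading byte 0xEB = 11101011 → 3-byte char #6 = EB B2 93.
Leading byte 0xEB = 11101011 matches 1110xxxx → 3-byte sequence.
Byte 1: 0xEB = 11101011, payload 1011 (4 bits).
Byte 2: 0xB2 = 10110010 (10xxxxxx ✓), payload 110010.
Byte 3: 0x93 = 10010011 (10xxxxxx ✓), payload 010011.
Concatenate: 1011110010010011 = 0xBC93 (16 bits → U+BC93).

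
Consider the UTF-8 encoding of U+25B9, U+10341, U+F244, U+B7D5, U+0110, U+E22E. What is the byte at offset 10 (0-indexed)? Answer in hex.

0xEB

U+25B9 → 3-byte form E2 96 B9 at offsets 0–2.
U+10341 → 4-byte form F0 90 8D 81 at offsets 3–6.
U+F244 → 3-byte form EF 89 84 at offsets 7–9.
U+B7D5 → 3-byte form EB 9F 95 at offsets 10–12.
Offset 10 falls in char 4's range; it's byte 1 of EB 9F 95 = 0xEB.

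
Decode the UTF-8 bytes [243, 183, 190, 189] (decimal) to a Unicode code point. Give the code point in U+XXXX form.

U+F7FBD

Leading byte 0xF3 = 11110011 matches 11110xxx → 4-byte sequence.
Byte 1: 0xF3 = 11110011, payload 011 (3 bits).
Byte 2: 0xB7 = 10110111 (10xxxxxx ✓), payload 110111.
Byte 3: 0xBE = 10111110 (10xxxxxx ✓), payload 111110.
Byte 4: 0xBD = 10111101 (10xxxxxx ✓), payload 111101.
Concatenate: 011110111111110111101 = 0xF7FBD (21 bits → U+F7FBD).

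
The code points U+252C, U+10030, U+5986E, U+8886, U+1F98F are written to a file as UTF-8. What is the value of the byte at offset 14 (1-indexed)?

0x86

1-indexed offset 14 is 0-indexed offset 13.
U+252C → 3-byte form E2 94 AC at offsets 0–2.
U+10030 → 4-byte form F0 90 80 B0 at offsets 3–6.
U+5986E → 4-byte form F1 99 A1 AE at offsets 7–10.
U+8886 → 3-byte form E8 A2 86 at offsets 11–13.
Offset 13 falls in char 4's range; it's byte 3 of E8 A2 86 = 0x86.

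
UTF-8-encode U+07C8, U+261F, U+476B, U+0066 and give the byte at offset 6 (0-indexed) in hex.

0x9D

U+07C8 → 2-byte form DF 88 at offsets 0–1.
U+261F → 3-byte form E2 98 9F at offsets 2–4.
U+476B → 3-byte form E4 9D AB at offsets 5–7.
Offset 6 falls in char 3's range; it's byte 2 of E4 9D AB = 0x9D.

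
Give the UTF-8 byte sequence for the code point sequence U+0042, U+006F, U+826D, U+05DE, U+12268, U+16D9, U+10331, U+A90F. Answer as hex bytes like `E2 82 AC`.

U+0042: 1-byte form → 42.
U+006F: 1-byte form → 6F.
U+826D: 3-byte form → E8 89 AD.
U+05DE: 2-byte form → D7 9E.
U+12268: 4-byte form → F0 92 89 A8.
U+16D9: 3-byte form → E1 9B 99.
U+10331: 4-byte form → F0 90 8C B1.
U+A90F: 3-byte form → EA A4 8F.
Concatenated (21 bytes): 42 6F E8 89 AD D7 9E F0 92 89 A8 E1 9B 99 F0 90 8C B1 EA A4 8F.

42 6F E8 89 AD D7 9E F0 92 89 A8 E1 9B 99 F0 90 8C B1 EA A4 8F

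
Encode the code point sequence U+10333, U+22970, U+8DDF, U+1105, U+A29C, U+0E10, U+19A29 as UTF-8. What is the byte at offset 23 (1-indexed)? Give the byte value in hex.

0xA8

1-indexed offset 23 is 0-indexed offset 22.
U+10333 → 4-byte form F0 90 8C B3 at offsets 0–3.
U+22970 → 4-byte form F0 A2 A5 B0 at offsets 4–7.
U+8DDF → 3-byte form E8 B7 9F at offsets 8–10.
U+1105 → 3-byte form E1 84 85 at offsets 11–13.
U+A29C → 3-byte form EA 8A 9C at offsets 14–16.
U+0E10 → 3-byte form E0 B8 90 at offsets 17–19.
U+19A29 → 4-byte form F0 99 A8 A9 at offsets 20–23.
Offset 22 falls in char 7's range; it's byte 3 of F0 99 A8 A9 = 0xA8.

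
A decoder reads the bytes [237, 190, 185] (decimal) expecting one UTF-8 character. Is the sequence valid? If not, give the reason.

invalid (encodes a surrogate (U+D800–U+DFFF))

Structurally a 3-byte sequence; payload = 0xDFB9.
But 0xDFB9 is in U+D800–U+DFFF, the surrogate range. Surrogates are not Unicode scalar values and are forbidden in UTF-8.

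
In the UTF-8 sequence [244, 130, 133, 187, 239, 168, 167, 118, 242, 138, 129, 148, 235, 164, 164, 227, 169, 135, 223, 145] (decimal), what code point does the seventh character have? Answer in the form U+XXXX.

U+07D1

Offset 0: leading byte 0xF4 = 11110100 → 4-byte char #1 = F4 82 85 BB.
Offset 4: leading byte 0xEF = 11101111 → 3-byte char #2 = EF A8 A7.
Offset 7: leading byte 0x76 = 01110110 → 1-byte char #3 = 76.
Offset 8: leading byte 0xF2 = 11110010 → 4-byte char #4 = F2 8A 81 94.
Offset 12: leading byte 0xEB = 11101011 → 3-byte char #5 = EB A4 A4.
Offset 15: leading byte 0xE3 = 11100011 → 3-byte char #6 = E3 A9 87.
Offset 18: leading byte 0xDF = 11011111 → 2-byte char #7 = DF 91.
Leading byte 0xDF = 11011111 matches 110xxxxx → 2-byte sequence.
Byte 1: 0xDF = 11011111, payload 11111 (5 bits).
Byte 2: 0x91 = 10010001 (10xxxxxx ✓), payload 010001.
Concatenate: 11111010001 = 0x7D1 (11 bits → U+07D1).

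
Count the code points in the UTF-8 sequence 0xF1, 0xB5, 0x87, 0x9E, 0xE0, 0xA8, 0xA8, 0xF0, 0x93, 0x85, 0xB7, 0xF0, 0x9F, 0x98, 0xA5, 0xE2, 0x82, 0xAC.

5

Byte at offset 0: 0xF1 = 11110001 → 4-byte char (#1). Advance 4.
Byte at offset 4: 0xE0 = 11100000 → 3-byte char (#2). Advance 3.
Byte at offset 7: 0xF0 = 11110000 → 4-byte char (#3). Advance 4.
Byte at offset 11: 0xF0 = 11110000 → 4-byte char (#4). Advance 4.
Byte at offset 15: 0xE2 = 11100010 → 3-byte char (#5). Advance 3.
Reached end at offset 18 after 5 code points.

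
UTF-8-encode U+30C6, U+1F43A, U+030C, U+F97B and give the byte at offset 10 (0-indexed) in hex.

U+30C6 → 3-byte form E3 83 86 at offsets 0–2.
U+1F43A → 4-byte form F0 9F 90 BA at offsets 3–6.
U+030C → 2-byte form CC 8C at offsets 7–8.
U+F97B → 3-byte form EF A5 BB at offsets 9–11.
Offset 10 falls in char 4's range; it's byte 2 of EF A5 BB = 0xA5.

0xA5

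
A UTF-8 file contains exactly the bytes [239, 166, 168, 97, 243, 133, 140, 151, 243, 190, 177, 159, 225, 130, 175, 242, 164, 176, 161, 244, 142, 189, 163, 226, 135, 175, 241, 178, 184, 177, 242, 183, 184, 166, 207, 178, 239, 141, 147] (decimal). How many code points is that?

12

Byte at offset 0: 0xEF = 11101111 → 3-byte char (#1). Advance 3.
Byte at offset 3: 0x61 = 01100001 → 1-byte char (#2). Advance 1.
Byte at offset 4: 0xF3 = 11110011 → 4-byte char (#3). Advance 4.
Byte at offset 8: 0xF3 = 11110011 → 4-byte char (#4). Advance 4.
Byte at offset 12: 0xE1 = 11100001 → 3-byte char (#5). Advance 3.
Byte at offset 15: 0xF2 = 11110010 → 4-byte char (#6). Advance 4.
Byte at offset 19: 0xF4 = 11110100 → 4-byte char (#7). Advance 4.
Byte at offset 23: 0xE2 = 11100010 → 3-byte char (#8). Advance 3.
Byte at offset 26: 0xF1 = 11110001 → 4-byte char (#9). Advance 4.
Byte at offset 30: 0xF2 = 11110010 → 4-byte char (#10). Advance 4.
Byte at offset 34: 0xCF = 11001111 → 2-byte char (#11). Advance 2.
Byte at offset 36: 0xEF = 11101111 → 3-byte char (#12). Advance 3.
Reached end at offset 39 after 12 code points.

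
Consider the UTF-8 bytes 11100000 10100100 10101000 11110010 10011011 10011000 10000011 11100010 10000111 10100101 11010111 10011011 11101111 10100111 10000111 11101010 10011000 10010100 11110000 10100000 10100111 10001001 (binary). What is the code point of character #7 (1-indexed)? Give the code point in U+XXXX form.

Offset 0: leading byte 0xE0 = 11100000 → 3-byte char #1 = E0 A4 A8.
Offset 3: leading byte 0xF2 = 11110010 → 4-byte char #2 = F2 9B 98 83.
Offset 7: leading byte 0xE2 = 11100010 → 3-byte char #3 = E2 87 A5.
Offset 10: leading byte 0xD7 = 11010111 → 2-byte char #4 = D7 9B.
Offset 12: leading byte 0xEF = 11101111 → 3-byte char #5 = EF A7 87.
Offset 15: leading byte 0xEA = 11101010 → 3-byte char #6 = EA 98 94.
Offset 18: leading byte 0xF0 = 11110000 → 4-byte char #7 = F0 A0 A7 89.
Leading byte 0xF0 = 11110000 matches 11110xxx → 4-byte sequence.
Byte 1: 0xF0 = 11110000, payload 000 (3 bits).
Byte 2: 0xA0 = 10100000 (10xxxxxx ✓), payload 100000.
Byte 3: 0xA7 = 10100111 (10xxxxxx ✓), payload 100111.
Byte 4: 0x89 = 10001001 (10xxxxxx ✓), payload 001001.
Concatenate: 000100000100111001001 = 0x209C9 (21 bits → U+209C9).

U+209C9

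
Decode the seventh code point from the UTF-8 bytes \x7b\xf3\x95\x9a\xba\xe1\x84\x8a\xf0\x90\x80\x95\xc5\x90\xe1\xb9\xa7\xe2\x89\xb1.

U+2271

Offset 0: leading byte 0x7B = 01111011 → 1-byte char #1 = 7B.
Offset 1: leading byte 0xF3 = 11110011 → 4-byte char #2 = F3 95 9A BA.
Offset 5: leading byte 0xE1 = 11100001 → 3-byte char #3 = E1 84 8A.
Offset 8: leading byte 0xF0 = 11110000 → 4-byte char #4 = F0 90 80 95.
Offset 12: leading byte 0xC5 = 11000101 → 2-byte char #5 = C5 90.
Offset 14: leading byte 0xE1 = 11100001 → 3-byte char #6 = E1 B9 A7.
Offset 17: leading byte 0xE2 = 11100010 → 3-byte char #7 = E2 89 B1.
Leading byte 0xE2 = 11100010 matches 1110xxxx → 3-byte sequence.
Byte 1: 0xE2 = 11100010, payload 0010 (4 bits).
Byte 2: 0x89 = 10001001 (10xxxxxx ✓), payload 001001.
Byte 3: 0xB1 = 10110001 (10xxxxxx ✓), payload 110001.
Concatenate: 0010001001110001 = 0x2271 (16 bits → U+2271).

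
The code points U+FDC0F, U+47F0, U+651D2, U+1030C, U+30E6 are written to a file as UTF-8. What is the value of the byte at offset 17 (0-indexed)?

U+FDC0F → 4-byte form F3 BD B0 8F at offsets 0–3.
U+47F0 → 3-byte form E4 9F B0 at offsets 4–6.
U+651D2 → 4-byte form F1 A5 87 92 at offsets 7–10.
U+1030C → 4-byte form F0 90 8C 8C at offsets 11–14.
U+30E6 → 3-byte form E3 83 A6 at offsets 15–17.
Offset 17 falls in char 5's range; it's byte 3 of E3 83 A6 = 0xA6.

0xA6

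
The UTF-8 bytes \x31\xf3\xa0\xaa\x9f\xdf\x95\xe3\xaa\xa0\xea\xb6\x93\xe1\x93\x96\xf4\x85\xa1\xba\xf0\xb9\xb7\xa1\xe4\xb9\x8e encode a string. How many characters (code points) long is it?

Byte at offset 0: 0x31 = 00110001 → 1-byte char (#1). Advance 1.
Byte at offset 1: 0xF3 = 11110011 → 4-byte char (#2). Advance 4.
Byte at offset 5: 0xDF = 11011111 → 2-byte char (#3). Advance 2.
Byte at offset 7: 0xE3 = 11100011 → 3-byte char (#4). Advance 3.
Byte at offset 10: 0xEA = 11101010 → 3-byte char (#5). Advance 3.
Byte at offset 13: 0xE1 = 11100001 → 3-byte char (#6). Advance 3.
Byte at offset 16: 0xF4 = 11110100 → 4-byte char (#7). Advance 4.
Byte at offset 20: 0xF0 = 11110000 → 4-byte char (#8). Advance 4.
Byte at offset 24: 0xE4 = 11100100 → 3-byte char (#9). Advance 3.
Reached end at offset 27 after 9 code points.

9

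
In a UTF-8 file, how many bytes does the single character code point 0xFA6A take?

U+FA6A = 0xFA6A. UTF-8 uses 1 byte below 0x80, 2 below 0x800, 3 below 0x10000, 4 up to 0x10FFFF. 0xFA6A is in U+0800–U+FFFF → 3 bytes.

3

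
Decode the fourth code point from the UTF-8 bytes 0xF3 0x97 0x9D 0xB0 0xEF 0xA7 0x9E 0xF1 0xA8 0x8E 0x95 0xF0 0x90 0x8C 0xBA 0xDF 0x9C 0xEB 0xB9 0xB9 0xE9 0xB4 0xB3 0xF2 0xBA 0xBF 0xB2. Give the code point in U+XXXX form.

Offset 0: leading byte 0xF3 = 11110011 → 4-byte char #1 = F3 97 9D B0.
Offset 4: leading byte 0xEF = 11101111 → 3-byte char #2 = EF A7 9E.
Offset 7: leading byte 0xF1 = 11110001 → 4-byte char #3 = F1 A8 8E 95.
Offset 11: leading byte 0xF0 = 11110000 → 4-byte char #4 = F0 90 8C BA.
Leading byte 0xF0 = 11110000 matches 11110xxx → 4-byte sequence.
Byte 1: 0xF0 = 11110000, payload 000 (3 bits).
Byte 2: 0x90 = 10010000 (10xxxxxx ✓), payload 010000.
Byte 3: 0x8C = 10001100 (10xxxxxx ✓), payload 001100.
Byte 4: 0xBA = 10111010 (10xxxxxx ✓), payload 111010.
Concatenate: 000010000001100111010 = 0x1033A (21 bits → U+1033A).

U+1033A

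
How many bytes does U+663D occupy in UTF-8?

U+663D = 0x663D. UTF-8 uses 1 byte below 0x80, 2 below 0x800, 3 below 0x10000, 4 up to 0x10FFFF. 0x663D is in U+0800–U+FFFF → 3 bytes.

3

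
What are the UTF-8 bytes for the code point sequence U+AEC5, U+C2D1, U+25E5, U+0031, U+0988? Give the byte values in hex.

U+AEC5: 3-byte form → EA BB 85.
U+C2D1: 3-byte form → EC 8B 91.
U+25E5: 3-byte form → E2 97 A5.
U+0031: 1-byte form → 31.
U+0988: 3-byte form → E0 A6 88.
Concatenated (13 bytes): EA BB 85 EC 8B 91 E2 97 A5 31 E0 A6 88.

EA BB 85 EC 8B 91 E2 97 A5 31 E0 A6 88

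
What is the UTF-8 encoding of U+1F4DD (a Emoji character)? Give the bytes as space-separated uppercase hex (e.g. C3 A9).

F0 9F 93 9D

U+1F4DD = 0x1F4DD = 128221 decimal. In range U+10000–U+10FFFF → 4-byte form: 11110xxx 10xxxxxx 10xxxxxx 10xxxxxx.
Binary (21 bits): 000011111010011011101.
Split 3+6+6+6: 000 | 011111 | 010011 | 011101.
Byte 1: 11110000 = 0xF0.
Byte 2: 10011111 = 0x9F.
Byte 3: 10010011 = 0x93.
Byte 4: 10011101 = 0x9D.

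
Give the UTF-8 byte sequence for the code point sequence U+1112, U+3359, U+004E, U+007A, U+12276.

U+1112: 3-byte form → E1 84 92.
U+3359: 3-byte form → E3 8D 99.
U+004E: 1-byte form → 4E.
U+007A: 1-byte form → 7A.
U+12276: 4-byte form → F0 92 89 B6.
Concatenated (12 bytes): E1 84 92 E3 8D 99 4E 7A F0 92 89 B6.

E1 84 92 E3 8D 99 4E 7A F0 92 89 B6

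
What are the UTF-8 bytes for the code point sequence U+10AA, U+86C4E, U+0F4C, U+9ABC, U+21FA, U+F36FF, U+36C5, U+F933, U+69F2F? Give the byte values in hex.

E1 82 AA F2 86 B1 8E E0 BD 8C E9 AA BC E2 87 BA F3 B3 9B BF E3 9B 85 EF A4 B3 F1 A9 BC AF

U+10AA: 3-byte form → E1 82 AA.
U+86C4E: 4-byte form → F2 86 B1 8E.
U+0F4C: 3-byte form → E0 BD 8C.
U+9ABC: 3-byte form → E9 AA BC.
U+21FA: 3-byte form → E2 87 BA.
U+F36FF: 4-byte form → F3 B3 9B BF.
U+36C5: 3-byte form → E3 9B 85.
U+F933: 3-byte form → EF A4 B3.
U+69F2F: 4-byte form → F1 A9 BC AF.
Concatenated (30 bytes): E1 82 AA F2 86 B1 8E E0 BD 8C E9 AA BC E2 87 BA F3 B3 9B BF E3 9B 85 EF A4 B3 F1 A9 BC AF.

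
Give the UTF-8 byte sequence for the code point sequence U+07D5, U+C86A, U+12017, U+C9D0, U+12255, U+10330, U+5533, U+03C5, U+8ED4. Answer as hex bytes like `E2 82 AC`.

DF 95 EC A1 AA F0 92 80 97 EC A7 90 F0 92 89 95 F0 90 8C B0 E5 94 B3 CF 85 E8 BB 94

U+07D5: 2-byte form → DF 95.
U+C86A: 3-byte form → EC A1 AA.
U+12017: 4-byte form → F0 92 80 97.
U+C9D0: 3-byte form → EC A7 90.
U+12255: 4-byte form → F0 92 89 95.
U+10330: 4-byte form → F0 90 8C B0.
U+5533: 3-byte form → E5 94 B3.
U+03C5: 2-byte form → CF 85.
U+8ED4: 3-byte form → E8 BB 94.
Concatenated (28 bytes): DF 95 EC A1 AA F0 92 80 97 EC A7 90 F0 92 89 95 F0 90 8C B0 E5 94 B3 CF 85 E8 BB 94.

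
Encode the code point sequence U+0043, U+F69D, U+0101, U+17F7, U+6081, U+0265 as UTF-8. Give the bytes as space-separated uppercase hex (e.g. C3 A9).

U+0043: 1-byte form → 43.
U+F69D: 3-byte form → EF 9A 9D.
U+0101: 2-byte form → C4 81.
U+17F7: 3-byte form → E1 9F B7.
U+6081: 3-byte form → E6 82 81.
U+0265: 2-byte form → C9 A5.
Concatenated (14 bytes): 43 EF 9A 9D C4 81 E1 9F B7 E6 82 81 C9 A5.

43 EF 9A 9D C4 81 E1 9F B7 E6 82 81 C9 A5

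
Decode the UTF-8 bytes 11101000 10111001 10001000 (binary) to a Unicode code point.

Leading byte 0xE8 = 11101000 matches 1110xxxx → 3-byte sequence.
Byte 1: 0xE8 = 11101000, payload 1000 (4 bits).
Byte 2: 0xB9 = 10111001 (10xxxxxx ✓), payload 111001.
Byte 3: 0x88 = 10001000 (10xxxxxx ✓), payload 001000.
Concatenate: 1000111001001000 = 0x8E48 (16 bits → U+8E48).

U+8E48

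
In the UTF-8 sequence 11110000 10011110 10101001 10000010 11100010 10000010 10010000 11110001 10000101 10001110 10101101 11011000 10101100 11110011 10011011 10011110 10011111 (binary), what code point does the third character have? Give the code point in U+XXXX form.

U+453AD

Offset 0: leading byte 0xF0 = 11110000 → 4-byte char #1 = F0 9E A9 82.
Offset 4: leading byte 0xE2 = 11100010 → 3-byte char #2 = E2 82 90.
Offset 7: leading byte 0xF1 = 11110001 → 4-byte char #3 = F1 85 8E AD.
Leading byte 0xF1 = 11110001 matches 11110xxx → 4-byte sequence.
Byte 1: 0xF1 = 11110001, payload 001 (3 bits).
Byte 2: 0x85 = 10000101 (10xxxxxx ✓), payload 000101.
Byte 3: 0x8E = 10001110 (10xxxxxx ✓), payload 001110.
Byte 4: 0xAD = 10101101 (10xxxxxx ✓), payload 101101.
Concatenate: 001000101001110101101 = 0x453AD (21 bits → U+453AD).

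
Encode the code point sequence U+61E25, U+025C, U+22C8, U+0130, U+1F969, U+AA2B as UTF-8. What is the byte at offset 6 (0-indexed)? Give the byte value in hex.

U+61E25 → 4-byte form F1 A1 B8 A5 at offsets 0–3.
U+025C → 2-byte form C9 9C at offsets 4–5.
U+22C8 → 3-byte form E2 8B 88 at offsets 6–8.
Offset 6 falls in char 3's range; it's byte 1 of E2 8B 88 = 0xE2.

0xE2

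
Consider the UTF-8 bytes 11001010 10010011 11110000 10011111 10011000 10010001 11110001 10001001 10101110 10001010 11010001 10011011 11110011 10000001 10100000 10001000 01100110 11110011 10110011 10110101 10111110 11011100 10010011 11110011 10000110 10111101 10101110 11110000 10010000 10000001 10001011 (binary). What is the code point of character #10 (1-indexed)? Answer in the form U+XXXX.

Offset 0: leading byte 0xCA = 11001010 → 2-byte char #1 = CA 93.
Offset 2: leading byte 0xF0 = 11110000 → 4-byte char #2 = F0 9F 98 91.
Offset 6: leading byte 0xF1 = 11110001 → 4-byte char #3 = F1 89 AE 8A.
Offset 10: leading byte 0xD1 = 11010001 → 2-byte char #4 = D1 9B.
Offset 12: leading byte 0xF3 = 11110011 → 4-byte char #5 = F3 81 A0 88.
Offset 16: leading byte 0x66 = 01100110 → 1-byte char #6 = 66.
Offset 17: leading byte 0xF3 = 11110011 → 4-byte char #7 = F3 B3 B5 BE.
Offset 21: leading byte 0xDC = 11011100 → 2-byte char #8 = DC 93.
Offset 23: leading byte 0xF3 = 11110011 → 4-byte char #9 = F3 86 BD AE.
Offset 27: leading byte 0xF0 = 11110000 → 4-byte char #10 = F0 90 81 8B.
Leading byte 0xF0 = 11110000 matches 11110xxx → 4-byte sequence.
Byte 1: 0xF0 = 11110000, payload 000 (3 bits).
Byte 2: 0x90 = 10010000 (10xxxxxx ✓), payload 010000.
Byte 3: 0x81 = 10000001 (10xxxxxx ✓), payload 000001.
Byte 4: 0x8B = 10001011 (10xxxxxx ✓), payload 001011.
Concatenate: 000010000000001001011 = 0x1004B (21 bits → U+1004B).

U+1004B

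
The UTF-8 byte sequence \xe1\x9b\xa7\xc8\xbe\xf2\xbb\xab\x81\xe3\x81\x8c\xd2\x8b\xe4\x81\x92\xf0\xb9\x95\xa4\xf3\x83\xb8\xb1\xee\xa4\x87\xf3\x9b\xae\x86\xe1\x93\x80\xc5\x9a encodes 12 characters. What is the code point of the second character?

Offset 0: leading byte 0xE1 = 11100001 → 3-byte char #1 = E1 9B A7.
Offset 3: leading byte 0xC8 = 11001000 → 2-byte char #2 = C8 BE.
Leading byte 0xC8 = 11001000 matches 110xxxxx → 2-byte sequence.
Byte 1: 0xC8 = 11001000, payload 01000 (5 bits).
Byte 2: 0xBE = 10111110 (10xxxxxx ✓), payload 111110.
Concatenate: 01000111110 = 0x23E (11 bits → U+023E).

U+023E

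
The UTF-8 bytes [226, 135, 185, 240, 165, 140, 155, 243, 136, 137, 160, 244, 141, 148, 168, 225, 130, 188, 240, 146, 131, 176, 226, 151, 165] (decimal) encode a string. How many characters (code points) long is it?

7

Byte at offset 0: 0xE2 = 11100010 → 3-byte char (#1). Advance 3.
Byte at offset 3: 0xF0 = 11110000 → 4-byte char (#2). Advance 4.
Byte at offset 7: 0xF3 = 11110011 → 4-byte char (#3). Advance 4.
Byte at offset 11: 0xF4 = 11110100 → 4-byte char (#4). Advance 4.
Byte at offset 15: 0xE1 = 11100001 → 3-byte char (#5). Advance 3.
Byte at offset 18: 0xF0 = 11110000 → 4-byte char (#6). Advance 4.
Byte at offset 22: 0xE2 = 11100010 → 3-byte char (#7). Advance 3.
Reached end at offset 25 after 7 code points.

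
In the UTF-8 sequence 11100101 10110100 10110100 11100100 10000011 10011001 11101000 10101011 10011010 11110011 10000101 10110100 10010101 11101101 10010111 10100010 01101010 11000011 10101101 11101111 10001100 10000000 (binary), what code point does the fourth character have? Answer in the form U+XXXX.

U+C5D15

Offset 0: leading byte 0xE5 = 11100101 → 3-byte char #1 = E5 B4 B4.
Offset 3: leading byte 0xE4 = 11100100 → 3-byte char #2 = E4 83 99.
Offset 6: leading byte 0xE8 = 11101000 → 3-byte char #3 = E8 AB 9A.
Offset 9: leading byte 0xF3 = 11110011 → 4-byte char #4 = F3 85 B4 95.
Leading byte 0xF3 = 11110011 matches 11110xxx → 4-byte sequence.
Byte 1: 0xF3 = 11110011, payload 011 (3 bits).
Byte 2: 0x85 = 10000101 (10xxxxxx ✓), payload 000101.
Byte 3: 0xB4 = 10110100 (10xxxxxx ✓), payload 110100.
Byte 4: 0x95 = 10010101 (10xxxxxx ✓), payload 010101.
Concatenate: 011000101110100010101 = 0xC5D15 (21 bits → U+C5D15).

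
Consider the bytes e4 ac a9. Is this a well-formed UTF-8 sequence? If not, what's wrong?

valid

Leading byte 0xE4 = 11100100 → 3-byte form.
Continuation bytes 0xAC=10101100, 0xA9=10101001 all match 10xxxxxx.
Decoded value 0x4B29 is ≥ 0x800 (shortest form) and not a surrogate.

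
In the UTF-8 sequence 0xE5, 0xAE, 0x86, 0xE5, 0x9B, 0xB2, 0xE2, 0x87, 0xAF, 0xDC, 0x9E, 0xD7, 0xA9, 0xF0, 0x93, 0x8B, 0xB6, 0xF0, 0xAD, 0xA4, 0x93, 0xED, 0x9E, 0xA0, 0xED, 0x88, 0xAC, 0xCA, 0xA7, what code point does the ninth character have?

U+D22C

Offset 0: leading byte 0xE5 = 11100101 → 3-byte char #1 = E5 AE 86.
Offset 3: leading byte 0xE5 = 11100101 → 3-byte char #2 = E5 9B B2.
Offset 6: leading byte 0xE2 = 11100010 → 3-byte char #3 = E2 87 AF.
Offset 9: leading byte 0xDC = 11011100 → 2-byte char #4 = DC 9E.
Offset 11: leading byte 0xD7 = 11010111 → 2-byte char #5 = D7 A9.
Offset 13: leading byte 0xF0 = 11110000 → 4-byte char #6 = F0 93 8B B6.
Offset 17: leading byte 0xF0 = 11110000 → 4-byte char #7 = F0 AD A4 93.
Offset 21: leading byte 0xED = 11101101 → 3-byte char #8 = ED 9E A0.
Offset 24: leading byte 0xED = 11101101 → 3-byte char #9 = ED 88 AC.
Leading byte 0xED = 11101101 matches 1110xxxx → 3-byte sequence.
Byte 1: 0xED = 11101101, payload 1101 (4 bits).
Byte 2: 0x88 = 10001000 (10xxxxxx ✓), payload 001000.
Byte 3: 0xAC = 10101100 (10xxxxxx ✓), payload 101100.
Concatenate: 1101001000101100 = 0xD22C (16 bits → U+D22C).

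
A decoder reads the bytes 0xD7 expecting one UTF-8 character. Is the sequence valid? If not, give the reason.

invalid (sequence truncated)

Leading byte 0xD7 = 11010111 → 2-byte form, but only 1 byte is present.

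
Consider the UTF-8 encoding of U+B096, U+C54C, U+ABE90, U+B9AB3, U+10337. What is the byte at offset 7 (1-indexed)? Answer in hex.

0xF2

1-indexed offset 7 is 0-indexed offset 6.
U+B096 → 3-byte form EB 82 96 at offsets 0–2.
U+C54C → 3-byte form EC 95 8C at offsets 3–5.
U+ABE90 → 4-byte form F2 AB BA 90 at offsets 6–9.
Offset 6 falls in char 3's range; it's byte 1 of F2 AB BA 90 = 0xF2.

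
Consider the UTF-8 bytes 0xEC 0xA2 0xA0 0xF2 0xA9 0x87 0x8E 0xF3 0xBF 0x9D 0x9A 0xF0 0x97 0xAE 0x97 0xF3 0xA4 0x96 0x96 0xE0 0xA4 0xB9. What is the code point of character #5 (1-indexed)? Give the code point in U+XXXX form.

U+E4596

Offset 0: leading byte 0xEC = 11101100 → 3-byte char #1 = EC A2 A0.
Offset 3: leading byte 0xF2 = 11110010 → 4-byte char #2 = F2 A9 87 8E.
Offset 7: leading byte 0xF3 = 11110011 → 4-byte char #3 = F3 BF 9D 9A.
Offset 11: leading byte 0xF0 = 11110000 → 4-byte char #4 = F0 97 AE 97.
Offset 15: leading byte 0xF3 = 11110011 → 4-byte char #5 = F3 A4 96 96.
Leading byte 0xF3 = 11110011 matches 11110xxx → 4-byte sequence.
Byte 1: 0xF3 = 11110011, payload 011 (3 bits).
Byte 2: 0xA4 = 10100100 (10xxxxxx ✓), payload 100100.
Byte 3: 0x96 = 10010110 (10xxxxxx ✓), payload 010110.
Byte 4: 0x96 = 10010110 (10xxxxxx ✓), payload 010110.
Concatenate: 011100100010110010110 = 0xE4596 (21 bits → U+E4596).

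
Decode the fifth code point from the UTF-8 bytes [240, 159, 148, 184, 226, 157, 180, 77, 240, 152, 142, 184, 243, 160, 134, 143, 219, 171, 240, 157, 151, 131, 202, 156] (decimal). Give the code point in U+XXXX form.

U+E018F

Offset 0: leading byte 0xF0 = 11110000 → 4-byte char #1 = F0 9F 94 B8.
Offset 4: leading byte 0xE2 = 11100010 → 3-byte char #2 = E2 9D B4.
Offset 7: leading byte 0x4D = 01001101 → 1-byte char #3 = 4D.
Offset 8: leading byte 0xF0 = 11110000 → 4-byte char #4 = F0 98 8E B8.
Offset 12: leading byte 0xF3 = 11110011 → 4-byte char #5 = F3 A0 86 8F.
Leading byte 0xF3 = 11110011 matches 11110xxx → 4-byte sequence.
Byte 1: 0xF3 = 11110011, payload 011 (3 bits).
Byte 2: 0xA0 = 10100000 (10xxxxxx ✓), payload 100000.
Byte 3: 0x86 = 10000110 (10xxxxxx ✓), payload 000110.
Byte 4: 0x8F = 10001111 (10xxxxxx ✓), payload 001111.
Concatenate: 011100000000110001111 = 0xE018F (21 bits → U+E018F).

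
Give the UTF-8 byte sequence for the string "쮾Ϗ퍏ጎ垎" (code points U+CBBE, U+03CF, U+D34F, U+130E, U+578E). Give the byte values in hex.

U+CBBE: 3-byte form → EC AE BE.
U+03CF: 2-byte form → CF 8F.
U+D34F: 3-byte form → ED 8D 8F.
U+130E: 3-byte form → E1 8C 8E.
U+578E: 3-byte form → E5 9E 8E.
Concatenated (14 bytes): EC AE BE CF 8F ED 8D 8F E1 8C 8E E5 9E 8E.

EC AE BE CF 8F ED 8D 8F E1 8C 8E E5 9E 8E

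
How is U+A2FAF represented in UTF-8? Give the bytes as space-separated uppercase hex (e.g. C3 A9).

U+A2FAF = 0xA2FAF = 667567 decimal. In range U+10000–U+10FFFF → 4-byte form: 11110xxx 10xxxxxx 10xxxxxx 10xxxxxx.
Binary (21 bits): 010100010111110101111.
Split 3+6+6+6: 010 | 100010 | 111110 | 101111.
Byte 1: 11110010 = 0xF2.
Byte 2: 10100010 = 0xA2.
Byte 3: 10111110 = 0xBE.
Byte 4: 10101111 = 0xAF.

F2 A2 BE AF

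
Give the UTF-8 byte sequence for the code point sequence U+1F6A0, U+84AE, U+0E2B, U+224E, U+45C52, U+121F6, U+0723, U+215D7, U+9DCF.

U+1F6A0: 4-byte form → F0 9F 9A A0.
U+84AE: 3-byte form → E8 92 AE.
U+0E2B: 3-byte form → E0 B8 AB.
U+224E: 3-byte form → E2 89 8E.
U+45C52: 4-byte form → F1 85 B1 92.
U+121F6: 4-byte form → F0 92 87 B6.
U+0723: 2-byte form → DC A3.
U+215D7: 4-byte form → F0 A1 97 97.
U+9DCF: 3-byte form → E9 B7 8F.
Concatenated (30 bytes): F0 9F 9A A0 E8 92 AE E0 B8 AB E2 89 8E F1 85 B1 92 F0 92 87 B6 DC A3 F0 A1 97 97 E9 B7 8F.

F0 9F 9A A0 E8 92 AE E0 B8 AB E2 89 8E F1 85 B1 92 F0 92 87 B6 DC A3 F0 A1 97 97 E9 B7 8F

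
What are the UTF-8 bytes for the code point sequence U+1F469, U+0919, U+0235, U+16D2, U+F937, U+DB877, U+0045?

F0 9F 91 A9 E0 A4 99 C8 B5 E1 9B 92 EF A4 B7 F3 9B A1 B7 45

U+1F469: 4-byte form → F0 9F 91 A9.
U+0919: 3-byte form → E0 A4 99.
U+0235: 2-byte form → C8 B5.
U+16D2: 3-byte form → E1 9B 92.
U+F937: 3-byte form → EF A4 B7.
U+DB877: 4-byte form → F3 9B A1 B7.
U+0045: 1-byte form → 45.
Concatenated (20 bytes): F0 9F 91 A9 E0 A4 99 C8 B5 E1 9B 92 EF A4 B7 F3 9B A1 B7 45.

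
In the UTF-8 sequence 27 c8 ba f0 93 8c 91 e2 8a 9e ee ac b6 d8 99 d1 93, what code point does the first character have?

U+0027

Offset 0: leading byte 0x27 = 00100111 → 1-byte char #1 = 27.
Leading byte 0x27 = 00100111 matches 0xxxxxxx → 1-byte sequence.
Byte 1: 0x27 = 00100111, payload 0100111 (7 bits).
Concatenate: 0100111 = 0x27 (7 bits → U+0027).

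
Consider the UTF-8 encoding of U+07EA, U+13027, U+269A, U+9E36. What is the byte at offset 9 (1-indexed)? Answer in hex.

1-indexed offset 9 is 0-indexed offset 8.
U+07EA → 2-byte form DF AA at offsets 0–1.
U+13027 → 4-byte form F0 93 80 A7 at offsets 2–5.
U+269A → 3-byte form E2 9A 9A at offsets 6–8.
Offset 8 falls in char 3's range; it's byte 3 of E2 9A 9A = 0x9A.

0x9A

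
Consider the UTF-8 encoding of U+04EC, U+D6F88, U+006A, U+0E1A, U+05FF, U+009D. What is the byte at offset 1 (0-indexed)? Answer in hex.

U+04EC → 2-byte form D3 AC at offsets 0–1.
Offset 1 falls in char 1's range; it's byte 2 of D3 AC = 0xAC.

0xAC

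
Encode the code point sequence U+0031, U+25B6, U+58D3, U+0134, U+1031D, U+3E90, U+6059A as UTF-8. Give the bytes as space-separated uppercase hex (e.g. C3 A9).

U+0031: 1-byte form → 31.
U+25B6: 3-byte form → E2 96 B6.
U+58D3: 3-byte form → E5 A3 93.
U+0134: 2-byte form → C4 B4.
U+1031D: 4-byte form → F0 90 8C 9D.
U+3E90: 3-byte form → E3 BA 90.
U+6059A: 4-byte form → F1 A0 96 9A.
Concatenated (20 bytes): 31 E2 96 B6 E5 A3 93 C4 B4 F0 90 8C 9D E3 BA 90 F1 A0 96 9A.

31 E2 96 B6 E5 A3 93 C4 B4 F0 90 8C 9D E3 BA 90 F1 A0 96 9A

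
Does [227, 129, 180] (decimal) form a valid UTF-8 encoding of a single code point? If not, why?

Leading byte 0xE3 = 11100011 → 3-byte form.
Continuation bytes 0x81=10000001, 0xB4=10110100 all match 10xxxxxx.
Decoded value 0x3074 is ≥ 0x800 (shortest form) and not a surrogate.

valid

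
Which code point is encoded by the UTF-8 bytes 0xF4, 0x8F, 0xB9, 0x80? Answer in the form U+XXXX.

Leading byte 0xF4 = 11110100 matches 11110xxx → 4-byte sequence.
Byte 1: 0xF4 = 11110100, payload 100 (3 bits).
Byte 2: 0x8F = 10001111 (10xxxxxx ✓), payload 001111.
Byte 3: 0xB9 = 10111001 (10xxxxxx ✓), payload 111001.
Byte 4: 0x80 = 10000000 (10xxxxxx ✓), payload 000000.
Concatenate: 100001111111001000000 = 0x10FE40 (21 bits → U+10FE40).

U+10FE40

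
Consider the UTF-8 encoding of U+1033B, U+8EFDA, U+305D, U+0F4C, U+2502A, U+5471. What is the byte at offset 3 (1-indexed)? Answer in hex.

1-indexed offset 3 is 0-indexed offset 2.
U+1033B → 4-byte form F0 90 8C BB at offsets 0–3.
Offset 2 falls in char 1's range; it's byte 3 of F0 90 8C BB = 0x8C.

0x8C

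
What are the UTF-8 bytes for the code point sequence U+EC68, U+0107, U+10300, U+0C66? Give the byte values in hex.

U+EC68: 3-byte form → EE B1 A8.
U+0107: 2-byte form → C4 87.
U+10300: 4-byte form → F0 90 8C 80.
U+0C66: 3-byte form → E0 B1 A6.
Concatenated (12 bytes): EE B1 A8 C4 87 F0 90 8C 80 E0 B1 A6.

EE B1 A8 C4 87 F0 90 8C 80 E0 B1 A6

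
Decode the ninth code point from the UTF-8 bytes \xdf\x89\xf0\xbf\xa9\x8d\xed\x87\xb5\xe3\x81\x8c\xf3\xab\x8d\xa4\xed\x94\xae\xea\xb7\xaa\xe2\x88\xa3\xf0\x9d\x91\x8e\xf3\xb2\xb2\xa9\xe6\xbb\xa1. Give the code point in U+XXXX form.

Offset 0: leading byte 0xDF = 11011111 → 2-byte char #1 = DF 89.
Offset 2: leading byte 0xF0 = 11110000 → 4-byte char #2 = F0 BF A9 8D.
Offset 6: leading byte 0xED = 11101101 → 3-byte char #3 = ED 87 B5.
Offset 9: leading byte 0xE3 = 11100011 → 3-byte char #4 = E3 81 8C.
Offset 12: leading byte 0xF3 = 11110011 → 4-byte char #5 = F3 AB 8D A4.
Offset 16: leading byte 0xED = 11101101 → 3-byte char #6 = ED 94 AE.
Offset 19: leading byte 0xEA = 11101010 → 3-byte char #7 = EA B7 AA.
Offset 22: leading byte 0xE2 = 11100010 → 3-byte char #8 = E2 88 A3.
Offset 25: leading byte 0xF0 = 11110000 → 4-byte char #9 = F0 9D 91 8E.
Leading byte 0xF0 = 11110000 matches 11110xxx → 4-byte sequence.
Byte 1: 0xF0 = 11110000, payload 000 (3 bits).
Byte 2: 0x9D = 10011101 (10xxxxxx ✓), payload 011101.
Byte 3: 0x91 = 10010001 (10xxxxxx ✓), payload 010001.
Byte 4: 0x8E = 10001110 (10xxxxxx ✓), payload 001110.
Concatenate: 000011101010001001110 = 0x1D44E (21 bits → U+1D44E).

U+1D44E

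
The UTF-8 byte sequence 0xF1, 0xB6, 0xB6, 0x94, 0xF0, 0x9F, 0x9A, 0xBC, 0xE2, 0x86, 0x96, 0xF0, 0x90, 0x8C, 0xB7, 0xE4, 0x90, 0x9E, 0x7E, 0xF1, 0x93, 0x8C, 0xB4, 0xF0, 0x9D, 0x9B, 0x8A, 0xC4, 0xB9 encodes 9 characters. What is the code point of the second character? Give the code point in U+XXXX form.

Offset 0: leading byte 0xF1 = 11110001 → 4-byte char #1 = F1 B6 B6 94.
Offset 4: leading byte 0xF0 = 11110000 → 4-byte char #2 = F0 9F 9A BC.
Leading byte 0xF0 = 11110000 matches 11110xxx → 4-byte sequence.
Byte 1: 0xF0 = 11110000, payload 000 (3 bits).
Byte 2: 0x9F = 10011111 (10xxxxxx ✓), payload 011111.
Byte 3: 0x9A = 10011010 (10xxxxxx ✓), payload 011010.
Byte 4: 0xBC = 10111100 (10xxxxxx ✓), payload 111100.
Concatenate: 000011111011010111100 = 0x1F6BC (21 bits → U+1F6BC).

U+1F6BC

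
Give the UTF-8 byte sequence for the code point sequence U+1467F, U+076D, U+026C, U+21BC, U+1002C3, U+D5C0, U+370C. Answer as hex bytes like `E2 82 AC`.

F0 94 99 BF DD AD C9 AC E2 86 BC F4 80 8B 83 ED 97 80 E3 9C 8C

U+1467F: 4-byte form → F0 94 99 BF.
U+076D: 2-byte form → DD AD.
U+026C: 2-byte form → C9 AC.
U+21BC: 3-byte form → E2 86 BC.
U+1002C3: 4-byte form → F4 80 8B 83.
U+D5C0: 3-byte form → ED 97 80.
U+370C: 3-byte form → E3 9C 8C.
Concatenated (21 bytes): F0 94 99 BF DD AD C9 AC E2 86 BC F4 80 8B 83 ED 97 80 E3 9C 8C.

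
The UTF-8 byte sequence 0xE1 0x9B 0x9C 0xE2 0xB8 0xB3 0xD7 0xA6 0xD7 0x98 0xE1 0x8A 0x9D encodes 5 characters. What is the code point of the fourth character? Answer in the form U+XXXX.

U+05D8

Offset 0: leading byte 0xE1 = 11100001 → 3-byte char #1 = E1 9B 9C.
Offset 3: leading byte 0xE2 = 11100010 → 3-byte char #2 = E2 B8 B3.
Offset 6: leading byte 0xD7 = 11010111 → 2-byte char #3 = D7 A6.
Offset 8: leading byte 0xD7 = 11010111 → 2-byte char #4 = D7 98.
Leading byte 0xD7 = 11010111 matches 110xxxxx → 2-byte sequence.
Byte 1: 0xD7 = 11010111, payload 10111 (5 bits).
Byte 2: 0x98 = 10011000 (10xxxxxx ✓), payload 011000.
Concatenate: 10111011000 = 0x5D8 (11 bits → U+05D8).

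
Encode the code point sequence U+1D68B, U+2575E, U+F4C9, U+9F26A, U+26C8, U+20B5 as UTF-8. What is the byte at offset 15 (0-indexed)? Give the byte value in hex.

U+1D68B → 4-byte form F0 9D 9A 8B at offsets 0–3.
U+2575E → 4-byte form F0 A5 9D 9E at offsets 4–7.
U+F4C9 → 3-byte form EF 93 89 at offsets 8–10.
U+9F26A → 4-byte form F2 9F 89 AA at offsets 11–14.
U+26C8 → 3-byte form E2 9B 88 at offsets 15–17.
Offset 15 falls in char 5's range; it's byte 1 of E2 9B 88 = 0xE2.

0xE2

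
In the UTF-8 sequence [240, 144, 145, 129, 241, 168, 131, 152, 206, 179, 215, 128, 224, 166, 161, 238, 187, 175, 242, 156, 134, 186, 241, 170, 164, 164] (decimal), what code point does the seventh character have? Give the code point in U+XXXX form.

U+9C1BA

Offset 0: leading byte 0xF0 = 11110000 → 4-byte char #1 = F0 90 91 81.
Offset 4: leading byte 0xF1 = 11110001 → 4-byte char #2 = F1 A8 83 98.
Offset 8: leading byte 0xCE = 11001110 → 2-byte char #3 = CE B3.
Offset 10: leading byte 0xD7 = 11010111 → 2-byte char #4 = D7 80.
Offset 12: leading byte 0xE0 = 11100000 → 3-byte char #5 = E0 A6 A1.
Offset 15: leading byte 0xEE = 11101110 → 3-byte char #6 = EE BB AF.
Offset 18: leading byte 0xF2 = 11110010 → 4-byte char #7 = F2 9C 86 BA.
Leading byte 0xF2 = 11110010 matches 11110xxx → 4-byte sequence.
Byte 1: 0xF2 = 11110010, payload 010 (3 bits).
Byte 2: 0x9C = 10011100 (10xxxxxx ✓), payload 011100.
Byte 3: 0x86 = 10000110 (10xxxxxx ✓), payload 000110.
Byte 4: 0xBA = 10111010 (10xxxxxx ✓), payload 111010.
Concatenate: 010011100000110111010 = 0x9C1BA (21 bits → U+9C1BA).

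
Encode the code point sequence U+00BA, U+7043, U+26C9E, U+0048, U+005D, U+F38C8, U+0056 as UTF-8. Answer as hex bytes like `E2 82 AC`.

C2 BA E7 81 83 F0 A6 B2 9E 48 5D F3 B3 A3 88 56

U+00BA: 2-byte form → C2 BA.
U+7043: 3-byte form → E7 81 83.
U+26C9E: 4-byte form → F0 A6 B2 9E.
U+0048: 1-byte form → 48.
U+005D: 1-byte form → 5D.
U+F38C8: 4-byte form → F3 B3 A3 88.
U+0056: 1-byte form → 56.
Concatenated (16 bytes): C2 BA E7 81 83 F0 A6 B2 9E 48 5D F3 B3 A3 88 56.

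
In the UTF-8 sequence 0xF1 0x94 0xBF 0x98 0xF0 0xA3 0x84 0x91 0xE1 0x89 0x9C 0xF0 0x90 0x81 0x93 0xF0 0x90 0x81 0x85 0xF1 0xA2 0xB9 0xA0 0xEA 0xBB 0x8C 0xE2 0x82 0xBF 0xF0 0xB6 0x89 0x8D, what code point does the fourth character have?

U+10053

Offset 0: leading byte 0xF1 = 11110001 → 4-byte char #1 = F1 94 BF 98.
Offset 4: leading byte 0xF0 = 11110000 → 4-byte char #2 = F0 A3 84 91.
Offset 8: leading byte 0xE1 = 11100001 → 3-byte char #3 = E1 89 9C.
Offset 11: leading byte 0xF0 = 11110000 → 4-byte char #4 = F0 90 81 93.
Leading byte 0xF0 = 11110000 matches 11110xxx → 4-byte sequence.
Byte 1: 0xF0 = 11110000, payload 000 (3 bits).
Byte 2: 0x90 = 10010000 (10xxxxxx ✓), payload 010000.
Byte 3: 0x81 = 10000001 (10xxxxxx ✓), payload 000001.
Byte 4: 0x93 = 10010011 (10xxxxxx ✓), payload 010011.
Concatenate: 000010000000001010011 = 0x10053 (21 bits → U+10053).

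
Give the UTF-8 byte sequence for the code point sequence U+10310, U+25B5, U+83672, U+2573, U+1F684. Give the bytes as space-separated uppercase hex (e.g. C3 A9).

U+10310: 4-byte form → F0 90 8C 90.
U+25B5: 3-byte form → E2 96 B5.
U+83672: 4-byte form → F2 83 99 B2.
U+2573: 3-byte form → E2 95 B3.
U+1F684: 4-byte form → F0 9F 9A 84.
Concatenated (18 bytes): F0 90 8C 90 E2 96 B5 F2 83 99 B2 E2 95 B3 F0 9F 9A 84.

F0 90 8C 90 E2 96 B5 F2 83 99 B2 E2 95 B3 F0 9F 9A 84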